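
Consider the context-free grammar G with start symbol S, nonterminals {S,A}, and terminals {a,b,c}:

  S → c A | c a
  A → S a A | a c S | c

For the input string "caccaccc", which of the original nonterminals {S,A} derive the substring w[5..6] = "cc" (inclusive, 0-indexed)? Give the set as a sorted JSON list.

Convert to CNF:
  S -> T1 A | T1 T0
  A -> S X2 | T0 X3 | c
  T0 -> a
  T1 -> c
  X2 -> T0 A
  X3 -> T1 S

Fill CYK table bottom-up (cells [i..j] with 5 ≤ i ≤ j ≤ 6 only):
  [5..5]={A,T1}  "c"  orig:{A}
  [6..6]={A,T1}  "c"  orig:{A}
  [5..6]={S}  "cc"

Original NTs in T[5,6] deriving "cc": ["S"]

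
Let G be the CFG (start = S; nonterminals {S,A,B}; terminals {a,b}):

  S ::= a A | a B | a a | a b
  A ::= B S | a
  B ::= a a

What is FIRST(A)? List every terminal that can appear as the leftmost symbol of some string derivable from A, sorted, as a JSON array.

Compute FIRST by fixpoint:
iter 1:
  A via A→a: +{a}
  B via B→a a: +{a}
  S via S→a A: +{a}
  S: {a}  A: {a}  B: {a}
iter 2: — fixpoint
  S: {a}  A: {a}  B: {a}

FIRST(A) = ["a"]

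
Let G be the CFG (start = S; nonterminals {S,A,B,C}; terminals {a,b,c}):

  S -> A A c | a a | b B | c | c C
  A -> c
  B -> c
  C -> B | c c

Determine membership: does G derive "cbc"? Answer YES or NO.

Convert to CNF:
  S -> A X3 | T0 C | T1 T1 | T2 B | c
  A -> c
  B -> c
  C -> T0 T0 | c
  T0 -> c
  T1 -> a
  T2 -> b
  X3 -> A T0

CYK fill:
  T[0,0] 'c' = {A,B,C,S,T0}  orig:{A,B,C,S}
  T[1,1] 'b' = {T2}  orig:{}
  T[2,2] 'c' = {A,B,C,S,T0}  orig:{A,B,C,S}
  T[0,1] 'cb' = ∅
  T[1,2] 'bc' = {S}
  T[0,2] 'cbc' = ∅

S ∉ T[0,2] ⇒ NO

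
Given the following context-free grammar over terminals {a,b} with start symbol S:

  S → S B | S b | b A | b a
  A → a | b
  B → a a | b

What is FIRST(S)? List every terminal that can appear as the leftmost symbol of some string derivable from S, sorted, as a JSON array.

Compute FIRST by fixpoint:
[1]
  A via A→a: +{a}
  A via A→b: +{b}
  B via B→a a: +{a}
  B via B→b: +{b}
  S via S→b A: +{b}
  FIRST(S)={b}  FIRST(A)={a,b}  FIRST(B)={a,b}
[2] done
  FIRST(S)={b}  FIRST(A)={a,b}  FIRST(B)={a,b}

FIRST(S) = ["b"]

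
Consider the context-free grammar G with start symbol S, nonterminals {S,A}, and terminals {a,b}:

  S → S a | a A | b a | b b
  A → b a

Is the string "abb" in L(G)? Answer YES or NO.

CNF form of G:
  S -> S T1 | T0 T0 | T0 T1 | T1 A
  A -> T0 T1
  T0 -> b
  T1 -> a

CYK table (by increasing span):
  T[0,0] 'a' = {T1}  orig:{}
  T[1,1] 'b' = {T0}  orig:{}
  T[2,2] 'b' = {T0}  orig:{}
  T[0,1] 'ab' = ∅
  T[1,2] 'bb' = {S}
  T[0,2] 'abb' = ∅

S ∉ T[0,2] ⇒ NO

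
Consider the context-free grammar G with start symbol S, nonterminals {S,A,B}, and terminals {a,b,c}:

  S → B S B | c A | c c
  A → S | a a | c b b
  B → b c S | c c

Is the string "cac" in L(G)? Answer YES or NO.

CNF form of G:
  S -> B X6 | T1 A | T1 T1
  A -> B X3 | T0 T0 | T1 A | T1 T1 | T1 X4
  B -> T1 T1 | T2 X5
  T0 -> a
  T1 -> c
  T2 -> b
  X3 -> S B
  X4 -> T2 T2
  X5 -> T1 S
  X6 -> S B

CYK fill:
  T[0,0] 'c' = {T1}  orig:{}
  T[1,1] 'a' = {T0}  orig:{}
  T[2,2] 'c' = {T1}  orig:{}
  T[0,1] 'ca' = ∅
  T[1,2] 'ac' = ∅
  T[0,2] 'cac' = ∅

S ∉ T[0,2] ⇒ NO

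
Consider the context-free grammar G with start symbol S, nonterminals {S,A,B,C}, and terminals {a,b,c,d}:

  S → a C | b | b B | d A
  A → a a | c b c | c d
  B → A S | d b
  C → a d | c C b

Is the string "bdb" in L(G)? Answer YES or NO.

CNF form of G:
  S -> T0 C | T2 B | T3 A | b
  A -> T0 T0 | T1 T3 | T1 X4
  B -> A S | T3 T2
  C -> T0 T3 | T1 X5
  T0 -> a
  T1 -> c
  T2 -> b
  T3 -> d
  X4 -> T2 T1
  X5 -> C T2

Fill CYK table bottom-up:
  [0..0]={S,T2}  "b"  orig:{S}
  [1..1]={T3}  "d"  orig:{}
  [2..2]={S,T2}  "b"  orig:{S}
  [0..1]=∅  "bd"
  [1..2]={B}  "db"
  [0..2]={S}  "bdb"

S ∈ T[0,2] ⇒ YES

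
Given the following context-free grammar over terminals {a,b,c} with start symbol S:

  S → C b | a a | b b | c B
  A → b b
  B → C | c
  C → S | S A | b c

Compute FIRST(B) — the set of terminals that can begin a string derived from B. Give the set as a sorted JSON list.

FIRST iteration:
[1]
  A via A→b b: +{b}
  B via B→c: +{c}
  C via C→b c: +{b}
  S via S→C b: +{b}
  S via S→a a: +{a}
  S via S→c B: +{c}
  FIRST(S)={a,b,c}  FIRST(A)={b}  FIRST(B)={c}  FIRST(C)={b}
[2]
  B via B→C: +{b}
  C via C→S: +{a,c}
  FIRST(S)={a,b,c}  FIRST(A)={b}  FIRST(B)={b,c}  FIRST(C)={a,b,c}
[3]
  B via B→C: +{a}
  FIRST(S)={a,b,c}  FIRST(A)={b}  FIRST(B)={a,b,c}  FIRST(C)={a,b,c}
[4] (no change)
  FIRST(S)={a,b,c}  FIRST(A)={b}  FIRST(B)={a,b,c}  FIRST(C)={a,b,c}

FIRST(B) = ["a", "b", "c"]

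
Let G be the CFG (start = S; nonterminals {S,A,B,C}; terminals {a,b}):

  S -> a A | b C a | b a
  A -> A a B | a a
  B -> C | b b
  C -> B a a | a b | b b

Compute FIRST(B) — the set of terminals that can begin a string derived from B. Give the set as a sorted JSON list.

Compute FIRST by fixpoint:
[1]
  A via A→a a: +{a}
  B via B→b b: +{b}
  C via C→B a a: +{b}
  C via C→a b: +{a}
  S via S→a A: +{a}
  S via S→b C a: +{b}
  FIRST(S)={a,b}  FIRST(A)={a}  FIRST(B)={b}  FIRST(C)={a,b}
[2]
  B via B→C: +{a}
  FIRST(S)={a,b}  FIRST(A)={a}  FIRST(B)={a,b}  FIRST(C)={a,b}
[3] done
  FIRST(S)={a,b}  FIRST(A)={a}  FIRST(B)={a,b}  FIRST(C)={a,b}

FIRST(B) = ["a", "b"]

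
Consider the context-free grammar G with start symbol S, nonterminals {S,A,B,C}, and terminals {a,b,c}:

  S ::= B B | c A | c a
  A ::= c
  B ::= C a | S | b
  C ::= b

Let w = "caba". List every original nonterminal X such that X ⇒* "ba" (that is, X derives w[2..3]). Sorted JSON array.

CNF form of G:
  S -> B B | T1 A | T1 T0
  A -> c
  B -> B B | C T0 | T1 A | T1 T0 | b
  C -> b
  T0 -> a
  T1 -> c

CYK table (by increasing span), restricted to cells inside w[2..3]:
  T[2,2] 'b' = {B,C}
  T[3,3] 'a' = {T0}  orig:{}
  T[2,3] 'ba' = {B}

Original NTs in T[2,3] deriving "ba": ["B"]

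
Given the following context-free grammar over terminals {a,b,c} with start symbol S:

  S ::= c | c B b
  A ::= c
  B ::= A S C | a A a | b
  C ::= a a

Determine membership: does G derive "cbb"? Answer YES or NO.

CNF form of G:
  S -> T1 X5 | c
  A -> c
  B -> A X3 | T0 X4 | b
  C -> T0 T0
  T0 -> a
  T1 -> c
  T2 -> b
  X3 -> S C
  X4 -> A T0
  X5 -> B T2

CYK fill:
  cell(0,0) c: {A,S,T1}  orig:{A,S}
  cell(1,1) b: {B,T2}  orig:{B}
  cell(2,2) b: {B,T2}  orig:{B}
  cell(0,1) cb: ∅
  cell(1,2) bb: {X5}  orig:{}
  cell(0,2) cbb: {S}

S ∈ T[0,2] ⇒ YES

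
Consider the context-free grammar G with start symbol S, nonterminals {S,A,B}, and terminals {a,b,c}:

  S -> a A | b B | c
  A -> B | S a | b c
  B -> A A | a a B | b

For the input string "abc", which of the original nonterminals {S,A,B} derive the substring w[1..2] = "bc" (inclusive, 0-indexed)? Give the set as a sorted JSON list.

Convert to CNF:
  S -> T0 A | T1 B | c
  A -> A A | S T0 | T0 X3 | T1 T2 | b
  B -> A A | T0 X4 | b
  T0 -> a
  T1 -> b
  T2 -> c
  X3 -> T0 B
  X4 -> T0 B

Fill CYK table bottom-up (cells [i..j] with 1 ≤ i ≤ j ≤ 2 only):
  T[1,1] 'b' = {A,B,T1}  orig:{A,B}
  T[2,2] 'c' = {S,T2}  orig:{S}
  T[1,2] 'bc' = {A}

Original NTs in T[1,2] deriving "bc": ["A"]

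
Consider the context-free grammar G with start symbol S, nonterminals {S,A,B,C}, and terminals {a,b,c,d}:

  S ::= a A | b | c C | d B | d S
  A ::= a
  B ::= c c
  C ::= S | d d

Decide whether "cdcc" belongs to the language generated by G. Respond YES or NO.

CNF form of G:
  S -> T0 C | T1 A | T2 B | T2 S | b
  A -> a
  B -> T0 T0
  C -> T0 C | T1 A | T2 B | T2 S | T2 T2 | b
  T0 -> c
  T1 -> a
  T2 -> d

CYK table (by increasing span):
  cell(0,0) c: {T0}  orig:{}
  cell(1,1) d: {T2}  orig:{}
  cell(2,2) c: {T0}  orig:{}
  cell(3,3) c: {T0}  orig:{}
  cell(0,1) cd: ∅
  cell(1,2) dc: ∅
  cell(2,3) cc: {B}
  cell(0,2) cdc: ∅
  cell(1,3) dcc: {C,S}
  cell(0,3) cdcc: {C,S}

S ∈ T[0,3] ⇒ YES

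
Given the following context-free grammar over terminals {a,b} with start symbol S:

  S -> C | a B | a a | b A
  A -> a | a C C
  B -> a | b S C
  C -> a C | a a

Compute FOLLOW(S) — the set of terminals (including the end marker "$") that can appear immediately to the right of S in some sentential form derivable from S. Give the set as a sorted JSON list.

FIRST sets, iterate to fixpoint:
iter 1:
  A via A→a: +{a}
  B via B→a: +{a}
  B via B→b S C: +{b}
  C via C→a C: +{a}
  S via S→C: +{a}
  S via S→b A: +{b}
  S: {a,b}  A: {a}  B: {a,b}  C: {a}
iter 2: (stable)
  S: {a,b}  A: {a}  B: {a,b}  C: {a}

Compute FOLLOW by fixpoint:
seed FOLLOW(S) with $
iter 1:
  A→a C C: FOLLOW(C) ⊇ FIRST(C) = {a}; new: +{a}
  B→b S C: FOLLOW(S) ⊇ FIRST(C) = {a}; new: +{a}
  S→C: FOLLOW(C) ⊇ FOLLOW(S) ⊇ {$,a}; new: +{$}
  S→a B: FOLLOW(B) ⊇ FOLLOW(S) ⊇ {$,a}; new: +{$,a}
  S→b A: FOLLOW(A) ⊇ FOLLOW(S) ⊇ {$,a}; new: +{$,a}
  FOLLOW(S)={$,a}  FOLLOW(A)={$,a}  FOLLOW(B)={$,a}  FOLLOW(C)={$,a}
iter 2: (stable)
  FOLLOW(S)={$,a}  FOLLOW(A)={$,a}  FOLLOW(B)={$,a}  FOLLOW(C)={$,a}

FOLLOW(S) = ["$", "a"]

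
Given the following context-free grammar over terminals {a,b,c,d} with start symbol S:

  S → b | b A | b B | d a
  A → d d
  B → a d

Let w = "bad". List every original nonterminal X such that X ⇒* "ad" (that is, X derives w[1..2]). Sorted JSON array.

Convert to CNF:
  S -> T0 T1 | T2 A | T2 B | b
  A -> T0 T0
  B -> T1 T0
  T0 -> d
  T1 -> a
  T2 -> b

Fill CYK table bottom-up (cells [i..j] with 1 ≤ i ≤ j ≤ 2 only):
  cell(1,1) a: {T1}  orig:{}
  cell(2,2) d: {T0}  orig:{}
  cell(1,2) ad: {B}

Original NTs in T[1,2] deriving "ad": ["B"]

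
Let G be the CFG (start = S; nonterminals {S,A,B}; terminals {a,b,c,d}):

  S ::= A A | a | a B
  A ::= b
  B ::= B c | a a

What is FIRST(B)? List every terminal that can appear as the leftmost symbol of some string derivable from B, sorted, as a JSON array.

Compute FIRST by fixpoint:
round 1:
  A via A→b: +{b}
  B via B→a a: +{a}
  S via S→A A: +{b}
  S via S→a: +{a}
  S: {a,b}  A: {b}  B: {a}
round 2: — fixpoint
  S: {a,b}  A: {b}  B: {a}

FIRST(B) = ["a"]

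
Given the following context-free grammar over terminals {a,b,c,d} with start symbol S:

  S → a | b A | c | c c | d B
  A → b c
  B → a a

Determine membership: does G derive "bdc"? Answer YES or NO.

CNF form of G:
  S -> T0 A | T1 T1 | T3 B | a | c
  A -> T0 T1
  B -> T2 T2
  T0 -> b
  T1 -> c
  T2 -> a
  T3 -> d

CYK table (by increasing span):
  cell(0,0) b: {T0}  orig:{}
  cell(1,1) d: {T3}  orig:{}
  cell(2,2) c: {S,T1}  orig:{S}
  cell(0,1) bd: ∅
  cell(1,2) dc: ∅
  cell(0,2) bdc: ∅

S ∉ T[0,2] ⇒ NO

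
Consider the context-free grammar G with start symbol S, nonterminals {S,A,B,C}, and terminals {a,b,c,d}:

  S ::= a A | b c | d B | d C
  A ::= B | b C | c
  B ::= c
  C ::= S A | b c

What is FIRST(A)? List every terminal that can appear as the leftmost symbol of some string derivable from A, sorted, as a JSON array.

FIRST sets, iterate to fixpoint:
[1]
  A via A→b C: +{b}
  A via A→c: +{c}
  B via B→c: +{c}
  C via C→b c: +{b}
  S via S→a A: +{a}
  S via S→b c: +{b}
  S via S→d B: +{d}
  FIRST(S)={a,b,d}  FIRST(A)={b,c}  FIRST(B)={c}  FIRST(C)={b}
[2]
  C via C→S A: +{a,d}
  FIRST(S)={a,b,d}  FIRST(A)={b,c}  FIRST(B)={c}  FIRST(C)={a,b,d}
[3] — fixpoint
  FIRST(S)={a,b,d}  FIRST(A)={b,c}  FIRST(B)={c}  FIRST(C)={a,b,d}

FIRST(A) = ["b", "c"]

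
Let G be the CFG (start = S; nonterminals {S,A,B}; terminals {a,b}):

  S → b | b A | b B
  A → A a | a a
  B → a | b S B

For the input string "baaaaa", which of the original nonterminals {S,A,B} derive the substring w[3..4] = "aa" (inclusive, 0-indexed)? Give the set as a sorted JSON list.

CNF form of G:
  S -> T1 A | T1 B | b
  A -> A T0 | T0 T0
  B -> T1 X2 | a
  T0 -> a
  T1 -> b
  X2 -> S B

CYK table (by increasing span) — only the sub-triangle for w[3..4]:
  [3..3]={B,T0}  "a"  orig:{B}
  [4..4]={B,T0}  "a"  orig:{B}
  [3..4]={A}  "aa"

Original NTs in T[3,4] deriving "aa": ["A"]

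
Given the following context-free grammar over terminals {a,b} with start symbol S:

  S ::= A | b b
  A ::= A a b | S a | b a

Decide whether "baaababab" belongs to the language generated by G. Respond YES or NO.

CNF form of G:
  S -> A X3 | S T0 | T1 T0 | T1 T1
  A -> A X2 | S T0 | T1 T0
  T0 -> a
  T1 -> b
  X2 -> T0 T1
  X3 -> T0 T1

CYK fill:
  [0..0]={T1}  "b"  orig:{}
  [1..1]={T0}  "a"  orig:{}
  [2..2]={T0}  "a"  orig:{}
  [3..3]={T0}  "a"  orig:{}
  [4..4]={T1}  "b"  orig:{}
  [5..5]={T0}  "a"  orig:{}
  [6..6]={T1}  "b"  orig:{}
  [7..7]={T0}  "a"  orig:{}
  [8..8]={T1}  "b"  orig:{}
  [0..1]={A,S}  "ba"
  [1..2]=∅  "aa"
  [2..3]=∅  "aa"
  [3..4]={X2,X3}  "ab"  orig:{}
  [4..5]={A,S}  "ba"
  [5..6]={X2,X3}  "ab"  orig:{}
  [6..7]={A,S}  "ba"
  [7..8]={X2,X3}  "ab"  orig:{}
  [0..2]={A,S}  "baa"
  [1..3]=∅  "aaa"
  [2..4]=∅  "aab"
  [3..5]=∅  "aba"
  [4..6]=∅  "bab"
  [5..7]=∅  "aba"
  [6..8]=∅  "bab"
  [0..3]={A,S}  "baaa"
  [1..4]=∅  "aaab"
  [2..5]=∅  "aaba"
  [3..6]=∅  "abab"
  [4..7]=∅  "baba"
  [5..8]=∅  "abab"
  [0..4]={A,S}  "baaab"
  [1..5]=∅  "aaaba"
  [2..6]=∅  "aabab"
  [3..7]=∅  "ababa"
  [4..8]=∅  "babab"
  [0..5]={A,S}  "baaaba"
  [1..6]=∅  "aaabab"
  [2..7]=∅  "aababa"
  [3..8]=∅  "ababab"
  [0..6]={A,S}  "baaabab"
  [1..7]=∅  "aaababa"
  [2..8]=∅  "aababab"
  [0..7]={A,S}  "baaababa"
  [1..8]=∅  "aaababab"
  [0..8]={A,S}  "baaababab"

S ∈ T[0,8] ⇒ YES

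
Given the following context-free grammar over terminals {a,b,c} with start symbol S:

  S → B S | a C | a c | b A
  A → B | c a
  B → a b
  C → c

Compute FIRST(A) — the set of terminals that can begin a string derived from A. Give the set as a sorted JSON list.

FIRST iteration:
[1]
  A via A→c a: +{c}
  B via B→a b: +{a}
  C via C→c: +{c}
  S via S→B S: +{a}
  S via S→b A: +{b}
  FIRST[S]={a,b}  FIRST[A]={c}  FIRST[B]={a}  FIRST[C]={c}
[2]
  A via A→B: +{a}
  FIRST[S]={a,b}  FIRST[A]={a,c}  FIRST[B]={a}  FIRST[C]={c}
[3] — fixpoint
  FIRST[S]={a,b}  FIRST[A]={a,c}  FIRST[B]={a}  FIRST[C]={c}

FIRST(A) = ["a", "c"]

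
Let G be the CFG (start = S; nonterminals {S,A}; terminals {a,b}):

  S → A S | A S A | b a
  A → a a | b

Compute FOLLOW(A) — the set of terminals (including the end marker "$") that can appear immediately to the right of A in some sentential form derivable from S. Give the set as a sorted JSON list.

FIRST iteration:
iter 1:
  A via A→a a: +{a}
  A via A→b: +{b}
  S via S→A S: +{a,b}
  FIRST[S]={a,b}  FIRST[A]={a,b}
iter 2: (stable)
  FIRST[S]={a,b}  FIRST[A]={a,b}

FOLLOW sets:
FOLLOW(S) := {$}
pass 1:
  S→A S: FOLLOW(A) ⊇ FIRST(S) = {a,b}; new: +{a,b}
  S→A S A: FOLLOW(S) ⊇ FIRST(A) = {a,b}; new: +{a,b}
  S→A S A: FOLLOW(A) ⊇ FOLLOW(S) ⊇ {$,a,b}; new: +{$}
  FOLLOW(S)={$,a,b}  FOLLOW(A)={$,a,b}
pass 2: — fixpoint
  FOLLOW(S)={$,a,b}  FOLLOW(A)={$,a,b}

FOLLOW(A) = ["$", "a", "b"]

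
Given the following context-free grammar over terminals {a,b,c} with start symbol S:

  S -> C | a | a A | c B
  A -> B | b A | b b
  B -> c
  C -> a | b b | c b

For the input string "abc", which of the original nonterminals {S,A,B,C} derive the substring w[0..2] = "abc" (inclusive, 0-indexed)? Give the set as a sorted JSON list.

CNF form of G:
  S -> T0 T0 | T1 B | T1 T0 | T2 A | a
  A -> T0 A | T0 T0 | c
  B -> c
  C -> T0 T0 | T1 T0 | a
  T0 -> b
  T1 -> c
  T2 -> a

Fill CYK table bottom-up (cells [i..j] with 0 ≤ i ≤ j ≤ 2 only):
  T[0,0] 'a' = {C,S,T2}  orig:{C,S}
  T[1,1] 'b' = {T0}  orig:{}
  T[2,2] 'c' = {A,B,T1}  orig:{A,B}
  T[0,1] 'ab' = ∅
  T[1,2] 'bc' = {A}
  T[0,2] 'abc' = {S}

Original NTs in T[0,2] deriving "abc": ["S"]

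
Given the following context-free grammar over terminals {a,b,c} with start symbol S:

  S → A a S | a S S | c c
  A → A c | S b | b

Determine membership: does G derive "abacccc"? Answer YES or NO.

Convert to CNF:
  S -> A X3 | T0 T0 | T2 X4
  A -> A T0 | S T1 | b
  T0 -> c
  T1 -> b
  T2 -> a
  X3 -> T2 S
  X4 -> S S

CYK table (by increasing span):
  [0..0]={T2}  "a"  orig:{}
  [1..1]={A,T1}  "b"  orig:{A}
  [2..2]={T2}  "a"  orig:{}
  [3..3]={T0}  "c"  orig:{}
  [4..4]={T0}  "c"  orig:{}
  [5..5]={T0}  "c"  orig:{}
  [6..6]={T0}  "c"  orig:{}
  [0..1]=∅  "ab"
  [1..2]=∅  "ba"
  [2..3]=∅  "ac"
  [3..4]={S}  "cc"
  [4..5]={S}  "cc"
  [5..6]={S}  "cc"
  [0..2]=∅  "aba"
  [1..3]=∅  "bac"
  [2..4]={X3}  "acc"  orig:{}
  [3..5]=∅  "ccc"
  [4..6]=∅  "ccc"
  [0..3]=∅  "abac"
  [1..4]={S}  "bacc"
  [2..5]=∅  "accc"
  [3..6]={X4}  "cccc"  orig:{}
  [0..4]={X3}  "abacc"  orig:{}
  [1..5]=∅  "baccc"
  [2..6]={S}  "acccc"
  [0..5]=∅  "abaccc"
  [1..6]={X4}  "bacccc"  orig:{}
  [0..6]={S}  "abacccc"

S ∈ T[0,6] ⇒ YES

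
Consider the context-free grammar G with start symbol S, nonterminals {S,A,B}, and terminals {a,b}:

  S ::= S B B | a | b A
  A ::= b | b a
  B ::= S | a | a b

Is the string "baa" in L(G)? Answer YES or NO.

CNF form of G:
  S -> S X3 | T0 A | a
  A -> T0 T1 | b
  B -> S X2 | T0 A | T1 T0 | a
  T0 -> b
  T1 -> a
  X2 -> B B
  X3 -> B B

CYK fill:
  [0..0]={A,T0}  "b"  orig:{A}
  [1..1]={B,S,T1}  "a"  orig:{B,S}
  [2..2]={B,S,T1}  "a"  orig:{B,S}
  [0..1]={A}  "ba"
  [1..2]={X2,X3}  "aa"  orig:{}
  [0..2]=∅  "baa"

S ∉ T[0,2] ⇒ NO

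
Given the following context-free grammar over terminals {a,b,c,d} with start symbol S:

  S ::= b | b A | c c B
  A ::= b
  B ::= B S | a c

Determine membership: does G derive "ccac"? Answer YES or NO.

CNF form of G:
  S -> T1 X3 | T2 A | b
  A -> b
  B -> B S | T0 T1
  T0 -> a
  T1 -> c
  T2 -> b
  X3 -> T1 B

CYK fill:
  T[0,0] 'c' = {T1}  orig:{}
  T[1,1] 'c' = {T1}  orig:{}
  T[2,2] 'a' = {T0}  orig:{}
  T[3,3] 'c' = {T1}  orig:{}
  T[0,1] 'cc' = ∅
  T[1,2] 'ca' = ∅
  T[2,3] 'ac' = {B}
  T[0,2] 'cca' = ∅
  T[1,3] 'cac' = {X3}  orig:{}
  T[0,3] 'ccac' = {S}

S ∈ T[0,3] ⇒ YES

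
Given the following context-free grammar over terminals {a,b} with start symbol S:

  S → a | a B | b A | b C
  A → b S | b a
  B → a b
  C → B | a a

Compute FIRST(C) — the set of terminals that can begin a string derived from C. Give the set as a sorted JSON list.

FIRST sets, iterate to fixpoint:
[1]
  A via A→b S: +{b}
  B via B→a b: +{a}
  C via C→B: +{a}
  S via S→a: +{a}
  S via S→b A: +{b}
  FIRST(S)={a,b}  FIRST(A)={b}  FIRST(B)={a}  FIRST(C)={a}
[2] (stable)
  FIRST(S)={a,b}  FIRST(A)={b}  FIRST(B)={a}  FIRST(C)={a}

FIRST(C) = ["a"]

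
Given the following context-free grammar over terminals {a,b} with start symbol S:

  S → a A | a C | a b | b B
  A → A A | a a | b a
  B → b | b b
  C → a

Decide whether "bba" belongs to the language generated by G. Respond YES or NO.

Convert to CNF:
  S -> T0 A | T0 C | T0 T1 | T1 B
  A -> A A | T0 T0 | T1 T0
  B -> T1 T1 | b
  C -> a
  T0 -> a
  T1 -> b

CYK fill:
  T[0,0] 'b' = {B,T1}  orig:{B}
  T[1,1] 'b' = {B,T1}  orig:{B}
  T[2,2] 'a' = {C,T0}  orig:{C}
  T[0,1] 'bb' = {B,S}
  T[1,2] 'ba' = {A}
  T[0,2] 'bba' = ∅

S ∉ T[0,2] ⇒ NO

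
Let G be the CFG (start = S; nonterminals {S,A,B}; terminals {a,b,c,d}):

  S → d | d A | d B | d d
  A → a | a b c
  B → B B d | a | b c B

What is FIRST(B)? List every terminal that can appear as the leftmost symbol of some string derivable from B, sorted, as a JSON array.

Compute FIRST by fixpoint:
round 1:
  A via A→a: +{a}
  B via B→a: +{a}
  B via B→b c B: +{b}
  S via S→d: +{d}
  FIRST[S]={d}  FIRST[A]={a}  FIRST[B]={a,b}
round 2: (no change)
  FIRST[S]={d}  FIRST[A]={a}  FIRST[B]={a,b}

FIRST(B) = ["a", "b"]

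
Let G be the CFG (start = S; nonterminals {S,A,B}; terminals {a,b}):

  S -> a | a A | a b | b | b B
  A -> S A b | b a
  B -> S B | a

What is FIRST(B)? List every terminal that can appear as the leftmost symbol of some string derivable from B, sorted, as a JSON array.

FIRST iteration:
[1]
  A via A→b a: +{b}
  B via B→a: +{a}
  S via S→a: +{a}
  S via S→b: +{b}
  FIRST[S]={a,b}  FIRST[A]={b}  FIRST[B]={a}
[2]
  A via A→S A b: +{a}
  B via B→S B: +{b}
  FIRST[S]={a,b}  FIRST[A]={a,b}  FIRST[B]={a,b}
[3] — fixpoint
  FIRST[S]={a,b}  FIRST[A]={a,b}  FIRST[B]={a,b}

FIRST(B) = ["a", "b"]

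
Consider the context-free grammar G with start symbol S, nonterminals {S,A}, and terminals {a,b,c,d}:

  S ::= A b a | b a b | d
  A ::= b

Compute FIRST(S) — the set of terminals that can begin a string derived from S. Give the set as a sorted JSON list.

Compute FIRST by fixpoint:
pass 1:
  A via A→b: +{b}
  S via S→A b a: +{b}
  S via S→d: +{d}
  FIRST(S)={b,d}  FIRST(A)={b}
pass 2: — fixpoint
  FIRST(S)={b,d}  FIRST(A)={b}

FIRST(S) = ["b", "d"]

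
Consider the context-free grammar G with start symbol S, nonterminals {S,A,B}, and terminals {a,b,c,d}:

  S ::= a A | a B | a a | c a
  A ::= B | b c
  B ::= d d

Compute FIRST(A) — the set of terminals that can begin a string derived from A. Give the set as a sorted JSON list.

Compute FIRST by fixpoint:
iter 1:
  A via A→b c: +{b}
  B via B→d d: +{d}
  S via S→a A: +{a}
  S via S→c a: +{c}
  S: {a,c}  A: {b}  B: {d}
iter 2:
  A via A→B: +{d}
  S: {a,c}  A: {b,d}  B: {d}
iter 3: — fixpoint
  S: {a,c}  A: {b,d}  B: {d}

FIRST(A) = ["b", "d"]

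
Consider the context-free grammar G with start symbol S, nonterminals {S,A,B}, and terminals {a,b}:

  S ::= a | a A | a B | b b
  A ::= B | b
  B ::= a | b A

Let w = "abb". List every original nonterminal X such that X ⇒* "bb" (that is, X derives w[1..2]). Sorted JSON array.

Convert to CNF:
  S -> T0 T0 | T1 A | T1 B | a
  A -> T0 A | a | b
  B -> T0 A | a
  T0 -> b
  T1 -> a

Fill CYK table bottom-up — only the sub-triangle for w[1..2]:
  T[1,1] 'b' = {A,T0}  orig:{A}
  T[2,2] 'b' = {A,T0}  orig:{A}
  T[1,2] 'bb' = {A,B,S}

Original NTs in T[1,2] deriving "bb": ["A", "B", "S"]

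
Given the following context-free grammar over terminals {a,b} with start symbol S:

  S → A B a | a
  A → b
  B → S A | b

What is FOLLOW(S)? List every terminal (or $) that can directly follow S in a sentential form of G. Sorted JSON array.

FIRST sets, iterate to fixpoint:
pass 1:
  A via A→b: +{b}
  B via B→b: +{b}
  S via S→A B a: +{b}
  S via S→a: +{a}
  FIRST[S]={a,b}  FIRST[A]={b}  FIRST[B]={b}
pass 2:
  B via B→S A: +{a}
  FIRST[S]={a,b}  FIRST[A]={b}  FIRST[B]={a,b}
pass 3: (no change)
  FIRST[S]={a,b}  FIRST[A]={b}  FIRST[B]={a,b}

FOLLOW sets:
FOLLOW(S) := {$}
pass 1:
  B→S A: FOLLOW(S) ⊇ FIRST(A) = {b}; new: +{b}
  S→A B a: FOLLOW(A) ⊇ FIRST(B) = {a,b}; new: +{a,b}
  S→A B a: FOLLOW(B) ⊇ FIRST(a) = {a}; new: +{a}
  S: {$,b}  A: {a,b}  B: {a}
pass 2: — fixpoint
  S: {$,b}  A: {a,b}  B: {a}

FOLLOW(S) = ["$", "b"]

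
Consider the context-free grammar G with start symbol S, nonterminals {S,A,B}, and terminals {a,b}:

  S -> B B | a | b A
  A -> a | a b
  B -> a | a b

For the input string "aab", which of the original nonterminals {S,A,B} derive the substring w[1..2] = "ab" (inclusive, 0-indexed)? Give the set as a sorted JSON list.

CNF form of G:
  S -> B B | T1 A | a
  A -> T0 T1 | a
  B -> T0 T1 | a
  T0 -> a
  T1 -> b

Fill CYK table bottom-up — only the sub-triangle for w[1..2]:
  T[1,1] 'a' = {A,B,S,T0}  orig:{A,B,S}
  T[2,2] 'b' = {T1}  orig:{}
  T[1,2] 'ab' = {A,B}

Original NTs in T[1,2] deriving "ab": ["A", "B"]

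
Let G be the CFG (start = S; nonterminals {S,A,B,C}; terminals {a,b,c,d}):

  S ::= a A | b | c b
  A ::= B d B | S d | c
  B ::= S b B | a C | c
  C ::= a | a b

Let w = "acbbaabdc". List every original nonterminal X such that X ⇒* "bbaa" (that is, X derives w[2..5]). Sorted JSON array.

CNF form of G:
  S -> T2 A | T3 T1 | b
  A -> B X4 | S T0 | c
  B -> S X5 | T2 C | c
  C -> T2 T1 | a
  T0 -> d
  T1 -> b
  T2 -> a
  T3 -> c
  X4 -> T0 B
  X5 -> T1 B

Fill CYK table bottom-up — only the sub-triangle for w[2..5]:
  cell(2,2) b: {S,T1}  orig:{S}
  cell(3,3) b: {S,T1}  orig:{S}
  cell(4,4) a: {C,T2}  orig:{C}
  cell(5,5) a: {C,T2}  orig:{C}
  cell(2,3) bb: ∅
  cell(3,4) ba: ∅
  cell(4,5) aa: {B}
  cell(2,4) bba: ∅
  cell(3,5) baa: {X5}  orig:{}
  cell(2,5) bbaa: {B}

Original NTs in T[2,5] deriving "bbaa": ["B"]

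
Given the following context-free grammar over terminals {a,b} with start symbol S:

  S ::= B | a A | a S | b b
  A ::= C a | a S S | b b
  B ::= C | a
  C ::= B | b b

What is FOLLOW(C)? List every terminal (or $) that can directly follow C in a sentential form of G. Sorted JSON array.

FIRST iteration:
pass 1:
  A via A→a S S: +{a}
  A via A→b b: +{b}
  B via B→a: +{a}
  C via C→B: +{a}
  C via C→b b: +{b}
  S via S→B: +{a}
  S via S→b b: +{b}
  FIRST[S]={a,b}  FIRST[A]={a,b}  FIRST[B]={a}  FIRST[C]={a,b}
pass 2:
  B via B→C: +{b}
  FIRST[S]={a,b}  FIRST[A]={a,b}  FIRST[B]={a,b}  FIRST[C]={a,b}
pass 3: done
  FIRST[S]={a,b}  FIRST[A]={a,b}  FIRST[B]={a,b}  FIRST[C]={a,b}

Compute FOLLOW by fixpoint:
initialize: $ ∈ FOLLOW(S)
iter 1:
  A→C a: FOLLOW(C) ⊇ FIRST(a) = {a}; new: +{a}
  A→a S S: FOLLOW(S) ⊇ FIRST(S) = {a,b}; new: +{a,b}
  C→B: FOLLOW(B) ⊇ FOLLOW(C) ⊇ {a}; new: +{a}
  S→B: FOLLOW(B) ⊇ FOLLOW(S) ⊇ {$,a,b}; new: +{$,b}
  S→a A: FOLLOW(A) ⊇ FOLLOW(S) ⊇ {$,a,b}; new: +{$,a,b}
  FOLLOW[S]={$,a,b}  FOLLOW[A]={$,a,b}  FOLLOW[B]={$,a,b}  FOLLOW[C]={a}
iter 2:
  B→C: FOLLOW(C) ⊇ FOLLOW(B) ⊇ {$,a,b}; new: +{$,b}
  FOLLOW[S]={$,a,b}  FOLLOW[A]={$,a,b}  FOLLOW[B]={$,a,b}  FOLLOW[C]={$,a,b}
iter 3: (no change)
  FOLLOW[S]={$,a,b}  FOLLOW[A]={$,a,b}  FOLLOW[B]={$,a,b}  FOLLOW[C]={$,a,b}

FOLLOW(C) = ["$", "a", "b"]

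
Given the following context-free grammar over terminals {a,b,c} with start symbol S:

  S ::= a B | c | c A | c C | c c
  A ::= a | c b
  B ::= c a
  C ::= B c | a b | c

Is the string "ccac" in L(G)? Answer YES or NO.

CNF form of G:
  S -> T0 A | T0 C | T0 T0 | T2 B | c
  A -> T0 T1 | a
  B -> T0 T2
  C -> B T0 | T2 T1 | c
  T0 -> c
  T1 -> b
  T2 -> a

CYK fill:
  cell(0,0) c: {C,S,T0}  orig:{C,S}
  cell(1,1) c: {C,S,T0}  orig:{C,S}
  cell(2,2) a: {A,T2}  orig:{A}
  cell(3,3) c: {C,S,T0}  orig:{C,S}
  cell(0,1) cc: {S}
  cell(1,2) ca: {B,S}
  cell(2,3) ac: ∅
  cell(0,2) cca: ∅
  cell(1,3) cac: {C}
  cell(0,3) ccac: {S}

S ∈ T[0,3] ⇒ YES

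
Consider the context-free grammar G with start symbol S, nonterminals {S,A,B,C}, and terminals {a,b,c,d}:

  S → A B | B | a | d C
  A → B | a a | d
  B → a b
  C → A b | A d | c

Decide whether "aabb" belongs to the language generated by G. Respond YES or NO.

CNF form of G:
  S -> A B | T0 T1 | T2 C | a
  A -> T0 T0 | T0 T1 | d
  B -> T0 T1
  C -> A T1 | A T2 | c
  T0 -> a
  T1 -> b
  T2 -> d

CYK fill:
  [0..0]={S,T0}  "a"  orig:{S}
  [1..1]={S,T0}  "a"  orig:{S}
  [2..2]={T1}  "b"  orig:{}
  [3..3]={T1}  "b"  orig:{}
  [0..1]={A}  "aa"
  [1..2]={A,B,S}  "ab"
  [2..3]=∅  "bb"
  [0..2]={C}  "aab"
  [1..3]={C}  "abb"
  [0..3]=∅  "aabb"

S ∉ T[0,3] ⇒ NO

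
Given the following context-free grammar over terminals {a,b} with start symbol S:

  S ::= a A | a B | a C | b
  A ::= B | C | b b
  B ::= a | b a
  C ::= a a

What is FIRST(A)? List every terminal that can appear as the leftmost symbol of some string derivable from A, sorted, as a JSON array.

FIRST sets, iterate to fixpoint:
pass 1:
  A via A→b b: +{b}
  B via B→a: +{a}
  B via B→b a: +{b}
  C via C→a a: +{a}
  S via S→a A: +{a}
  S via S→b: +{b}
  S: {a,b}  A: {b}  B: {a,b}  C: {a}
pass 2:
  A via A→B: +{a}
  S: {a,b}  A: {a,b}  B: {a,b}  C: {a}
pass 3: — fixpoint
  S: {a,b}  A: {a,b}  B: {a,b}  C: {a}

FIRST(A) = ["a", "b"]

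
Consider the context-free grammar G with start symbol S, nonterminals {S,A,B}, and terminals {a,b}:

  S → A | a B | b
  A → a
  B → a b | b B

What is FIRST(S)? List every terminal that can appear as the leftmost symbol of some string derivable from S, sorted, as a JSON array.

FIRST sets, iterate to fixpoint:
[1]
  A via A→a: +{a}
  B via B→a b: +{a}
  B via B→b B: +{b}
  S via S→A: +{a}
  S via S→b: +{b}
  FIRST(S)={a,b}  FIRST(A)={a}  FIRST(B)={a,b}
[2] (no change)
  FIRST(S)={a,b}  FIRST(A)={a}  FIRST(B)={a,b}

FIRST(S) = ["a", "b"]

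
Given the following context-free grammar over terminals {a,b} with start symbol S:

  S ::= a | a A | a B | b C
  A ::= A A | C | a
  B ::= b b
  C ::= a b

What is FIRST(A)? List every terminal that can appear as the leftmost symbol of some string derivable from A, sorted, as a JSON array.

FIRST sets, iterate to fixpoint:
round 1:
  A via A→a: +{a}
  B via B→b b: +{b}
  C via C→a b: +{a}
  S via S→a: +{a}
  S via S→b C: +{b}
  FIRST(S)={a,b}  FIRST(A)={a}  FIRST(B)={b}  FIRST(C)={a}
round 2: — fixpoint
  FIRST(S)={a,b}  FIRST(A)={a}  FIRST(B)={b}  FIRST(C)={a}

FIRST(A) = ["a"]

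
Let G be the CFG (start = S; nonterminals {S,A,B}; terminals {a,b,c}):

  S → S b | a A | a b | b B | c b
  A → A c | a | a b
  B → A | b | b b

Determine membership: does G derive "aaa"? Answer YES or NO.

Convert to CNF:
  S -> S T2 | T0 T2 | T1 A | T1 T2 | T2 B
  A -> A T0 | T1 T2 | a
  B -> A T0 | T1 T2 | T2 T2 | a | b
  T0 -> c
  T1 -> a
  T2 -> b

CYK fill:
  T[0,0] 'a' = {A,B,T1}  orig:{A,B}
  T[1,1] 'a' = {A,B,T1}  orig:{A,B}
  T[2,2] 'a' = {A,B,T1}  orig:{A,B}
  T[0,1] 'aa' = {S}
  T[1,2] 'aa' = {S}
  T[0,2] 'aaa' = ∅

S ∉ T[0,2] ⇒ NO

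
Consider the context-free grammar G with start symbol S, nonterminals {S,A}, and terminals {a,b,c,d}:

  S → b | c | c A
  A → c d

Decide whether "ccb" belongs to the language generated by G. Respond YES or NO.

Convert to CNF:
  S -> T0 A | b | c
  A -> T0 T1
  T0 -> c
  T1 -> d

Fill CYK table bottom-up:
  cell(0,0) c: {S,T0}  orig:{S}
  cell(1,1) c: {S,T0}  orig:{S}
  cell(2,2) b: {S}
  cell(0,1) cc: ∅
  cell(1,2) cb: ∅
  cell(0,2) ccb: ∅

S ∉ T[0,2] ⇒ NO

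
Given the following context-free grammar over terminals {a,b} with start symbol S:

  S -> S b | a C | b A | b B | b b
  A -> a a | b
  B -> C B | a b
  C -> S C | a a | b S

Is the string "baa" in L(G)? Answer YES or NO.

Convert to CNF:
  S -> S T1 | T0 C | T1 A | T1 B | T1 T1
  A -> T0 T0 | b
  B -> C B | T0 T1
  C -> S C | T0 T0 | T1 S
  T0 -> a
  T1 -> b

CYK fill:
  [0..0]={A,T1}  "b"  orig:{A}
  [1..1]={T0}  "a"  orig:{}
  [2..2]={T0}  "a"  orig:{}
  [0..1]=∅  "ba"
  [1..2]={A,C}  "aa"
  [0..2]={S}  "baa"

S ∈ T[0,2] ⇒ YES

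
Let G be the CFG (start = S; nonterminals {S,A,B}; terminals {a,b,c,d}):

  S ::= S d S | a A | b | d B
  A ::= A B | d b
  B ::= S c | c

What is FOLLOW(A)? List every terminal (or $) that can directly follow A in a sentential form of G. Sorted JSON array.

FIRST sets, iterate to fixpoint:
[1]
  A via A→d b: +{d}
  B via B→c: +{c}
  S via S→a A: +{a}
  S via S→b: +{b}
  S via S→d B: +{d}
  FIRST(S)={a,b,d}  FIRST(A)={d}  FIRST(B)={c}
[2]
  B via B→S c: +{a,b,d}
  FIRST(S)={a,b,d}  FIRST(A)={d}  FIRST(B)={a,b,c,d}
[3] — fixpoint
  FIRST(S)={a,b,d}  FIRST(A)={d}  FIRST(B)={a,b,c,d}

Compute FOLLOW by fixpoint:
seed FOLLOW(S) with $
[1]
  A→A B: FOLLOW(A) ⊇ FIRST(B) = {a,b,c,d}; new: +{a,b,c,d}
  A→A B: FOLLOW(B) ⊇ FOLLOW(A) ⊇ {a,b,c,d}; new: +{a,b,c,d}
  B→S c: FOLLOW(S) ⊇ FIRST(c) = {c}; new: +{c}
  S→S d S: FOLLOW(S) ⊇ FIRST(d) = {d}; new: +{d}
  S→a A: FOLLOW(A) ⊇ FOLLOW(S) ⊇ {$,c,d}; new: +{$}
  S→d B: FOLLOW(B) ⊇ FOLLOW(S) ⊇ {$,c,d}; new: +{$}
  FOLLOW[S]={$,c,d}  FOLLOW[A]={$,a,b,c,d}  FOLLOW[B]={$,a,b,c,d}
[2] (no change)
  FOLLOW[S]={$,c,d}  FOLLOW[A]={$,a,b,c,d}  FOLLOW[B]={$,a,b,c,d}

FOLLOW(A) = ["$", "a", "b", "c", "d"]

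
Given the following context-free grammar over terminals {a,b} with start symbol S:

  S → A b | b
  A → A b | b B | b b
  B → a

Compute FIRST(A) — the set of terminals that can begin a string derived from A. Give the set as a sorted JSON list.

FIRST iteration:
round 1:
  A via A→b B: +{b}
  B via B→a: +{a}
  S via S→A b: +{b}
  FIRST(S)={b}  FIRST(A)={b}  FIRST(B)={a}
round 2: (no change)
  FIRST(S)={b}  FIRST(A)={b}  FIRST(B)={a}

FIRST(A) = ["b"]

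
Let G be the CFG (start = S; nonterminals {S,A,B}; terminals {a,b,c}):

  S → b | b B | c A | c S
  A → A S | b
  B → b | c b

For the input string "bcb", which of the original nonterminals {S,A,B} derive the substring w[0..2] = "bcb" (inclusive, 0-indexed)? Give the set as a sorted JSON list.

Convert to CNF:
  S -> T0 A | T0 S | T1 B | b
  A -> A S | b
  B -> T0 T1 | b
  T0 -> c
  T1 -> b

CYK fill, restricted to cells inside w[0..2]:
  [0..0]={A,B,S,T1}  "b"  orig:{A,B,S}
  [1..1]={T0}  "c"  orig:{}
  [2..2]={A,B,S,T1}  "b"  orig:{A,B,S}
  [0..1]=∅  "bc"
  [1..2]={B,S}  "cb"
  [0..2]={A,S}  "bcb"

Original NTs in T[0,2] deriving "bcb": ["A", "S"]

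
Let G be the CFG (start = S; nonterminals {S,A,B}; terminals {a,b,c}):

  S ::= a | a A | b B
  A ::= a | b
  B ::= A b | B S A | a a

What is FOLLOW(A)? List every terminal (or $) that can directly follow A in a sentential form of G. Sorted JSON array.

FIRST sets, iterate to fixpoint:
pass 1:
  A via A→a: +{a}
  A via A→b: +{b}
  B via B→A b: +{a,b}
  S via S→a: +{a}
  S via S→b B: +{b}
  FIRST[S]={a,b}  FIRST[A]={a,b}  FIRST[B]={a,b}
pass 2: — fixpoint
  FIRST[S]={a,b}  FIRST[A]={a,b}  FIRST[B]={a,b}

Compute FOLLOW by fixpoint:
seed FOLLOW(S) with $
round 1:
  B→A b: FOLLOW(A) ⊇ FIRST(b) = {b}; new: +{b}
  B→B S A: FOLLOW(B) ⊇ FIRST(S) = {a,b}; new: +{a,b}
  B→B S A: FOLLOW(S) ⊇ FIRST(A) = {a,b}; new: +{a,b}
  B→B S A: FOLLOW(A) ⊇ FOLLOW(B) ⊇ {a,b}; new: +{a}
  S→a A: FOLLOW(A) ⊇ FOLLOW(S) ⊇ {$,a,b}; new: +{$}
  S→b B: FOLLOW(B) ⊇ FOLLOW(S) ⊇ {$,a,b}; new: +{$}
  FOLLOW(S)={$,a,b}  FOLLOW(A)={$,a,b}  FOLLOW(B)={$,a,b}
round 2: (stable)
  FOLLOW(S)={$,a,b}  FOLLOW(A)={$,a,b}  FOLLOW(B)={$,a,b}

FOLLOW(A) = ["$", "a", "b"]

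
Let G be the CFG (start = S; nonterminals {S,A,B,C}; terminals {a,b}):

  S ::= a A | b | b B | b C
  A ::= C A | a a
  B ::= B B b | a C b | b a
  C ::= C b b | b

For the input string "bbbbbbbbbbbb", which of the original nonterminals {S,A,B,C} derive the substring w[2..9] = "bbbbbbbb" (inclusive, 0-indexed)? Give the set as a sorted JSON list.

CNF form of G:
  S -> T0 A | T1 B | T1 C | b
  A -> C A | T0 T0
  B -> B X2 | T0 X3 | T1 T0
  C -> C X4 | b
  T0 -> a
  T1 -> b
  X2 -> B T1
  X3 -> C T1
  X4 -> T1 T1

CYK fill (cells [i..j] with 2 ≤ i ≤ j ≤ 9 only):
  cell(2,2) b: {C,S,T1}  orig:{C,S}
  cell(3,3) b: {C,S,T1}  orig:{C,S}
  cell(4,4) b: {C,S,T1}  orig:{C,S}
  cell(5,5) b: {C,S,T1}  orig:{C,S}
  cell(6,6) b: {C,S,T1}  orig:{C,S}
  cell(7,7) b: {C,S,T1}  orig:{C,S}
  cell(8,8) b: {C,S,T1}  orig:{C,S}
  cell(9,9) b: {C,S,T1}  orig:{C,S}
  cell(2,3) bb: {S,X3,X4}  orig:{S}
  cell(3,4) bb: {S,X3,X4}  orig:{S}
  cell(4,5) bb: {S,X3,X4}  orig:{S}
  cell(5,6) bb: {S,X3,X4}  orig:{S}
  cell(6,7) bb: {S,X3,X4}  orig:{S}
  cell(7,8) bb: {S,X3,X4}  orig:{S}
  cell(8,9) bb: {S,X3,X4}  orig:{S}
  cell(2,4) bbb: {C}
  cell(3,5) bbb: {C}
  cell(4,6) bbb: {C}
  cell(5,7) bbb: {C}
  cell(6,8) bbb: {C}
  cell(7,9) bbb: {C}
  cell(2,5) bbbb: {S,X3}  orig:{S}
  cell(3,6) bbbb: {S,X3}  orig:{S}
  cell(4,7) bbbb: {S,X3}  orig:{S}
  cell(5,8) bbbb: {S,X3}  orig:{S}
  cell(6,9) bbbb: {S,X3}  orig:{S}
  cell(2,6) bbbbb: {C}
  cell(3,7) bbbbb: {C}
  cell(4,8) bbbbb: {C}
  cell(5,9) bbbbb: {C}
  cell(2,7) bbbbbb: {S,X3}  orig:{S}
  cell(3,8) bbbbbb: {S,X3}  orig:{S}
  cell(4,9) bbbbbb: {S,X3}  orig:{S}
  cell(2,8) bbbbbbb: {C}
  cell(3,9) bbbbbbb: {C}
  cell(2,9) bbbbbbbb: {S,X3}  orig:{S}

Original NTs in T[2,9] deriving "bbbbbbbb": ["S"]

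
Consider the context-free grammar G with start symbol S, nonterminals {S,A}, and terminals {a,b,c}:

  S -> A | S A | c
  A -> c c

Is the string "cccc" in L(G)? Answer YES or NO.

CNF form of G:
  S -> S A | T0 T0 | c
  A -> T0 T0
  T0 -> c

CYK table (by increasing span):
  [0..0]={S,T0}  "c"  orig:{S}
  [1..1]={S,T0}  "c"  orig:{S}
  [2..2]={S,T0}  "c"  orig:{S}
  [3..3]={S,T0}  "c"  orig:{S}
  [0..1]={A,S}  "cc"
  [1..2]={A,S}  "cc"
  [2..3]={A,S}  "cc"
  [0..2]={S}  "ccc"
  [1..3]={S}  "ccc"
  [0..3]={S}  "cccc"

S ∈ T[0,3] ⇒ YES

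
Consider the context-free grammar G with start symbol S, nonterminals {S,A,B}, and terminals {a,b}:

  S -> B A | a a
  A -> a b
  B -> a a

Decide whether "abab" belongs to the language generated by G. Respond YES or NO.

Convert to CNF:
  S -> B A | T0 T0
  A -> T0 T1
  B -> T0 T0
  T0 -> a
  T1 -> b

CYK table (by increasing span):
  [0..0]={T0}  "a"  orig:{}
  [1..1]={T1}  "b"  orig:{}
  [2..2]={T0}  "a"  orig:{}
  [3..3]={T1}  "b"  orig:{}
  [0..1]={A}  "ab"
  [1..2]=∅  "ba"
  [2..3]={A}  "ab"
  [0..2]=∅  "aba"
  [1..3]=∅  "bab"
  [0..3]=∅  "abab"

S ∉ T[0,3] ⇒ NO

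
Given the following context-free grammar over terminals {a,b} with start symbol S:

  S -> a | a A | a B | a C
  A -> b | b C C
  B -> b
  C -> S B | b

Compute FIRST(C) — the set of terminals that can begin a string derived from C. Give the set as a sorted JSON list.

FIRST iteration:
iter 1:
  A via A→b: +{b}
  B via B→b: +{b}
  C via C→b: +{b}
  S via S→a: +{a}
  FIRST[S]={a}  FIRST[A]={b}  FIRST[B]={b}  FIRST[C]={b}
iter 2:
  C via C→S B: +{a}
  FIRST[S]={a}  FIRST[A]={b}  FIRST[B]={b}  FIRST[C]={a,b}
iter 3: (stable)
  FIRST[S]={a}  FIRST[A]={b}  FIRST[B]={b}  FIRST[C]={a,b}

FIRST(C) = ["a", "b"]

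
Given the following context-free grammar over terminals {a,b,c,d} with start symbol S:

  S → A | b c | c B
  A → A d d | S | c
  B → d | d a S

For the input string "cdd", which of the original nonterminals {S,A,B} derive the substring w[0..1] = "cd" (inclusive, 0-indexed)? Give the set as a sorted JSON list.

CNF form of G:
  S -> A X6 | T1 T2 | T2 B | c
  A -> A X4 | T1 T2 | T2 B | c
  B -> T0 X5 | d
  T0 -> d
  T1 -> b
  T2 -> c
  T3 -> a
  X4 -> T0 T0
  X5 -> T3 S
  X6 -> T0 T0

Fill CYK table bottom-up — only the sub-triangle for w[0..1]:
  cell(0,0) c: {A,S,T2}  orig:{A,S}
  cell(1,1) d: {B,T0}  orig:{B}
  cell(0,1) cd: {A,S}

Original NTs in T[0,1] deriving "cd": ["A", "S"]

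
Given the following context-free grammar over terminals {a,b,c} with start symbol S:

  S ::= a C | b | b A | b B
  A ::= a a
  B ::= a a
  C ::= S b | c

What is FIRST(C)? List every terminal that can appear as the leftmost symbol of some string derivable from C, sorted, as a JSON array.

FIRST sets, iterate to fixpoint:
pass 1:
  A via A→a a: +{a}
  B via B→a a: +{a}
  C via C→c: +{c}
  S via S→a C: +{a}
  S via S→b: +{b}
  S: {a,b}  A: {a}  B: {a}  C: {c}
pass 2:
  C via C→S b: +{a,b}
  S: {a,b}  A: {a}  B: {a}  C: {a,b,c}
pass 3: (no change)
  S: {a,b}  A: {a}  B: {a}  C: {a,b,c}

FIRST(C) = ["a", "b", "c"]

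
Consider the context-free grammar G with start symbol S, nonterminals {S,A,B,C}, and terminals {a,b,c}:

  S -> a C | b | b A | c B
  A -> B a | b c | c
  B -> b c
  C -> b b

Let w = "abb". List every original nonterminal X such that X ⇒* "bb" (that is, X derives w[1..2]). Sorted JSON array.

Convert to CNF:
  S -> T0 C | T1 A | T2 B | b
  A -> B T0 | T1 T2 | c
  B -> T1 T2
  C -> T1 T1
  T0 -> a
  T1 -> b
  T2 -> c

CYK fill, restricted to cells inside w[1..2]:
  [1..1]={S,T1}  "b"  orig:{S}
  [2..2]={S,T1}  "b"  orig:{S}
  [1..2]={C}  "bb"

Original NTs in T[1,2] deriving "bb": ["C"]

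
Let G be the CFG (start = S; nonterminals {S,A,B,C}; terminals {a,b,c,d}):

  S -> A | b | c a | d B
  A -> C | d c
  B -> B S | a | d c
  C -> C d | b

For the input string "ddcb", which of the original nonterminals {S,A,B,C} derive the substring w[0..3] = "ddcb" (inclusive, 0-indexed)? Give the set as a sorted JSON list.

CNF form of G:
  S -> C T0 | T0 B | T0 T1 | T1 T2 | b
  A -> C T0 | T0 T1 | b
  B -> B S | T0 T1 | a
  C -> C T0 | b
  T0 -> d
  T1 -> c
  T2 -> a

CYK fill (cells [i..j] with 0 ≤ i ≤ j ≤ 3 only):
  T[0,0] 'd' = {T0}  orig:{}
  T[1,1] 'd' = {T0}  orig:{}
  T[2,2] 'c' = {T1}  orig:{}
  T[3,3] 'b' = {A,C,S}
  T[0,1] 'dd' = ∅
  T[1,2] 'dc' = {A,B,S}
  T[2,3] 'cb' = ∅
  T[0,2] 'ddc' = {S}
  T[1,3] 'dcb' = {B}
  T[0,3] 'ddcb' = {S}

Original NTs in T[0,3] deriving "ddcb": ["S"]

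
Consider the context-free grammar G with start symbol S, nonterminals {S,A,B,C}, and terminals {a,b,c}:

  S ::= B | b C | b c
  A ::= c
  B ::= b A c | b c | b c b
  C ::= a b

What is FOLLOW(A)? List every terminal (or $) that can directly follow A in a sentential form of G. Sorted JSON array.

FIRST iteration:
iter 1:
  A via A→c: +{c}
  B via B→b A c: +{b}
  C via C→a b: +{a}
  S via S→B: +{b}
  FIRST(S)={b}  FIRST(A)={c}  FIRST(B)={b}  FIRST(C)={a}
iter 2: — fixpoint
  FIRST(S)={b}  FIRST(A)={c}  FIRST(B)={b}  FIRST(C)={a}

FOLLOW iteration:
initialize: $ ∈ FOLLOW(S)
[1]
  B→b A c: FOLLOW(A) ⊇ FIRST(c) = {c}; new: +{c}
  S→B: FOLLOW(B) ⊇ FOLLOW(S) ⊇ {$}; new: +{$}
  S→b C: FOLLOW(C) ⊇ FOLLOW(S) ⊇ {$}; new: +{$}
  FOLLOW[S]={$}  FOLLOW[A]={c}  FOLLOW[B]={$}  FOLLOW[C]={$}
[2] (no change)
  FOLLOW[S]={$}  FOLLOW[A]={c}  FOLLOW[B]={$}  FOLLOW[C]={$}

FOLLOW(A) = ["c"]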